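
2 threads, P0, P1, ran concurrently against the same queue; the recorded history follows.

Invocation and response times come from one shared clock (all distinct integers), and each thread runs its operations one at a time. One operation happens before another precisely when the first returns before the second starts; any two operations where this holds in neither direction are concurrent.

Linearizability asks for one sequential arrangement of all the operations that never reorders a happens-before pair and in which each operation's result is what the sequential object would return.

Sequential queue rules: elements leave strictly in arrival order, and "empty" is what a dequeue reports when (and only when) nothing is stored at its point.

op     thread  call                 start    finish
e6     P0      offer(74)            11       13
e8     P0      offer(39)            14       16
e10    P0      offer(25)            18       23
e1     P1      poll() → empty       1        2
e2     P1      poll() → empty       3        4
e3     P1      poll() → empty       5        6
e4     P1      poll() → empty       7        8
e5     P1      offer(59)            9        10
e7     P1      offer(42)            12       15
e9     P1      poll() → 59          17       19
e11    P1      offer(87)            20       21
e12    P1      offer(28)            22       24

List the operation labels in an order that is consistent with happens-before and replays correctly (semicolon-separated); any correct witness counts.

e1; e2; e3; e4; e5; e6; e7; e8; e9; e10; e11; e12

after step 1 (e1 poll() → empty): queue <>
after step 2 (e2 poll() → empty): queue <>
after step 3 (e3 poll() → empty): queue <>
after step 4 (e4 poll() → empty): queue <>
after step 5 (e5 offer(59)): queue <59>
after step 6 (e6 offer(74)): queue <59,74>
after step 7 (e7 offer(42)): queue <59,74,42>
after step 8 (e8 offer(39)): queue <59,74,42,39>
after step 9 (e9 poll() → 59): queue <74,42,39>
after step 10 (e10 offer(25)): queue <74,42,39,25>
after step 11 (e11 offer(87)): queue <74,42,39,25,87>
after step 12 (e12 offer(28)): queue <74,42,39,25,87,28>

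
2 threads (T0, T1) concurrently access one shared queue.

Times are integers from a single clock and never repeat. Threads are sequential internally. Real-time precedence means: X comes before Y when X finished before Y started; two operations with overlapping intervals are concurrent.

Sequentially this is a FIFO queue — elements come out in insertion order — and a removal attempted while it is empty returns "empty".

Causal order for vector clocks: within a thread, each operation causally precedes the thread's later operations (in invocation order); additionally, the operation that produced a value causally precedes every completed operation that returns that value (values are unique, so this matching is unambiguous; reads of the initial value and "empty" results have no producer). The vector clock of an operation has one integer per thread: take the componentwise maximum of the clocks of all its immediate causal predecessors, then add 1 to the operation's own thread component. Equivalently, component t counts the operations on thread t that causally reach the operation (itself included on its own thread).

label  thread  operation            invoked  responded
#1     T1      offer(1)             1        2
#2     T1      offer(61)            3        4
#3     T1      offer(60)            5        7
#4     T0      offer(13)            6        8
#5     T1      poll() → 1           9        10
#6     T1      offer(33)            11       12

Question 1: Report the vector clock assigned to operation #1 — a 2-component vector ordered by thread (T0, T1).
#1, invoked 1, has no incoming edges; only T1's bump applies → (0, 1)
#4, invoked 6, has no incoming edges; only T0's bump applies → (1, 0)
#2, invoked 3, takes VC(#1)=(0, 1) under max, adds 1 for T1 → (0, 2)
#3, invoked 5, takes VC(#2)=(0, 2) under max, adds 1 for T1 → (0, 3)
#5, invoked 9, takes VC(#1)=(0, 1), VC(#3)=(0, 3) under max, adds 1 for T1 → (0, 4)
#6, invoked 11, takes VC(#5)=(0, 4) under max, adds 1 for T1 → (0, 5)
target: VC(#1) = (0, 1)

(0, 1)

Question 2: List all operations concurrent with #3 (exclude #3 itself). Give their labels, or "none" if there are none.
#3 runs from 5 to 7; window-overlapping ops are concurrent
#1 [1,2]: before
#2 [3,4]: before
#4 [6,8]: concurrent
#5 [9,10]: after
#6 [11,12]: after

#4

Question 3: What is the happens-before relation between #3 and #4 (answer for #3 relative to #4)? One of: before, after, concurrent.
#3 spans [5,7], #4 spans [6,8]
the intervals overlap in both directions

concurrent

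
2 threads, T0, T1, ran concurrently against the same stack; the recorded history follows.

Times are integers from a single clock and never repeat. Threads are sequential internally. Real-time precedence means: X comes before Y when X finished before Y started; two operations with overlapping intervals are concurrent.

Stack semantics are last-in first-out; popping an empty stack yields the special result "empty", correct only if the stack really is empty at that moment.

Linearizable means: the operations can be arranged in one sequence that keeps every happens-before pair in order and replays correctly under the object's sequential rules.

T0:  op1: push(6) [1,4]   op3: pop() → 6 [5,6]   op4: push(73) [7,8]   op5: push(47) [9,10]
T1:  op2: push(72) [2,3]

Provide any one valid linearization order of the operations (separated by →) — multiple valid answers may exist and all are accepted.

step 1: op2 push(72) — stack <72>
step 2: op1 push(6) — stack <72,6>
step 3: op3 pop() → 6 — stack <72>
step 4: op4 push(73) — stack <72,73>
step 5: op5 push(47) — stack <72,73,47>

op2 → op1 → op3 → op4 → op5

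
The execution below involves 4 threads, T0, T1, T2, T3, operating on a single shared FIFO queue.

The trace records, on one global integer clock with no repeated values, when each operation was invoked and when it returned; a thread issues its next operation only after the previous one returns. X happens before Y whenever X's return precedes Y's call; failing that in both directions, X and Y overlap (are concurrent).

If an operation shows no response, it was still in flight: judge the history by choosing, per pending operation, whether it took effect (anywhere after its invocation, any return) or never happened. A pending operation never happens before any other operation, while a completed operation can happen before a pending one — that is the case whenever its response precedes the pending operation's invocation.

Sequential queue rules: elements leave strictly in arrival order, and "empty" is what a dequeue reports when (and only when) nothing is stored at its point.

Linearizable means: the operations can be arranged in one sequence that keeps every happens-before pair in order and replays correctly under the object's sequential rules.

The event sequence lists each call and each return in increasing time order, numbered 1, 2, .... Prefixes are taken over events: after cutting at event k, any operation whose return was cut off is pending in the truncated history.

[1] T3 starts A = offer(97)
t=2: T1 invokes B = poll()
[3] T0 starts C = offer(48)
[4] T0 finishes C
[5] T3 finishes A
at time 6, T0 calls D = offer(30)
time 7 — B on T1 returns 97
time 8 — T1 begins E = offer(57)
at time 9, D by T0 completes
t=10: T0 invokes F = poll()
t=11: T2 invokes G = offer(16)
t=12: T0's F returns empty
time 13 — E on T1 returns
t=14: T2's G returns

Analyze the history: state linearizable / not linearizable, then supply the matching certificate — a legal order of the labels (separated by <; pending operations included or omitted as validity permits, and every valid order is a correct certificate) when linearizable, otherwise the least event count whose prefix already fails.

already the first 12 events (up to F's response at time 12) admit no linearization; the first 11 still do
checked exhaustively: 8 real-time-consistent orders of 5 completed operations, zero legal FIFO queue replays
completion choices over the 2 pending operations (E, G) were checked; none helps
for example A, B, C, D, F (pending dropped) fails at step 5: F poll() → empty is not legal there
for example A, C, B, D, F (pending dropped) fails at step 5: F poll() → empty is not legal there

not linearizable — minimal violating prefix: 12 events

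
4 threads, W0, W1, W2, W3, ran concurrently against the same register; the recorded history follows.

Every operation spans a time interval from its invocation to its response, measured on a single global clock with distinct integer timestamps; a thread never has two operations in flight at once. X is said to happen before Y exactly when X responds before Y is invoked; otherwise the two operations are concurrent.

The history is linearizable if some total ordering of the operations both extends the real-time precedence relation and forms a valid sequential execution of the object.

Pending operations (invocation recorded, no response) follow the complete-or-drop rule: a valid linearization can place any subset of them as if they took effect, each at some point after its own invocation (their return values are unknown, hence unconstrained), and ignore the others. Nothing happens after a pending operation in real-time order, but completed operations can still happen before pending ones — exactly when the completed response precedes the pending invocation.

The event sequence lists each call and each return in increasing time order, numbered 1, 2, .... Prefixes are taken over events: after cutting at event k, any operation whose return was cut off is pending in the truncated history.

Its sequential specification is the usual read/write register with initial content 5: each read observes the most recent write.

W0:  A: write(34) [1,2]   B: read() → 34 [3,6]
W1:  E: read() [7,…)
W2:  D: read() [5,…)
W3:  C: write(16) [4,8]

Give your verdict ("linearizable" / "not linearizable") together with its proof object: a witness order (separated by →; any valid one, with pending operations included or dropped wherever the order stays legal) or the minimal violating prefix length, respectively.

step 1: A write(34) — value 34
step 2: B read() → 34 — value 34
step 3: C write(16) — value 16

linearizable — witness: A → B → C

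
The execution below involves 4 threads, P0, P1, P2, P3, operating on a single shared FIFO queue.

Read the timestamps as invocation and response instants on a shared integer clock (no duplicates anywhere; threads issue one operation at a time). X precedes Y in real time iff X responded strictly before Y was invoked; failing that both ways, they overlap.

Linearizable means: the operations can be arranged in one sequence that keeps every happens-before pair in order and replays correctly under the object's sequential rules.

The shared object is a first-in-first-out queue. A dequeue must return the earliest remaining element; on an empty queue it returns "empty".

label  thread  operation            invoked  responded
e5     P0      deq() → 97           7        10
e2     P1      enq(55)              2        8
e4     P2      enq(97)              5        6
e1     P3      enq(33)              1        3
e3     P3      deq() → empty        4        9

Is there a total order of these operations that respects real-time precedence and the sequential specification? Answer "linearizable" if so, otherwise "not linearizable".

events 1..8 are fine; event 9 — the response of e3 at time 9 — makes the prefix non-linearizable
no legal order exists: 8 real-time-consistent candidates over 4 completed FIFO queue operations, all rejected
every completion of the 1 pending operation (e5) was checked; none linearizes
for example e1, e2, e3, e4 (pending dropped) fails at step 3: e3 deq() → empty is not legal there
for example e1, e2, e4, e3 (pending dropped) fails at step 4: e3 deq() → empty is not legal there

not linearizable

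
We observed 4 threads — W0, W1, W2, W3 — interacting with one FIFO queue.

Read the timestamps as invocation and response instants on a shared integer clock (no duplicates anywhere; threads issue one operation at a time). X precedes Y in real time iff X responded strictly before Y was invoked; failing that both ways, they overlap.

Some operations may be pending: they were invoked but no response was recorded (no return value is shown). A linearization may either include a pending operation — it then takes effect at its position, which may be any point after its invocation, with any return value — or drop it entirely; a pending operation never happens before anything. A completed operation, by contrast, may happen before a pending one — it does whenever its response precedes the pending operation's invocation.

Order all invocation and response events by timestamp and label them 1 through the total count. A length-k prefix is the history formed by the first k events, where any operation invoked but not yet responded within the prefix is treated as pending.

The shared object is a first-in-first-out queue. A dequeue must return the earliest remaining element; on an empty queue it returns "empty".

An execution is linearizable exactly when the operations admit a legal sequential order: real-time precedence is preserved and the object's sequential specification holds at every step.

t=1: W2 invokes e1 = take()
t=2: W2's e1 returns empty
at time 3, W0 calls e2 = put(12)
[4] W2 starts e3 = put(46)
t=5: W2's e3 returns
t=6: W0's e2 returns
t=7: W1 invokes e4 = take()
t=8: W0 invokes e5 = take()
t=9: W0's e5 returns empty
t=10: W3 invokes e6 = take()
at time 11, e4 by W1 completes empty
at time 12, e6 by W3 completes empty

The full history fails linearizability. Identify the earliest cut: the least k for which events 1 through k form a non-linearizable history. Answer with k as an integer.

events 1..8 are still linearizable — one witness is e1, e2, e3:
step 1: e1 take() → empty — queue <>
step 2: e2 put(12) — queue <12>
step 3: e3 put(46) — queue <12,46>
include event 9 — e5 responding at 9 — and every candidate order breaks
every completion of the 1 pending operation (e4) was checked; none linearizes
sample order e1, e2, e3, e5 (pending dropped) stalls at step 4 — e5 take() → empty has no legal effect
sample order e1, e3, e2, e5 (pending dropped) stalls at step 4 — e5 take() → empty has no legal effect

9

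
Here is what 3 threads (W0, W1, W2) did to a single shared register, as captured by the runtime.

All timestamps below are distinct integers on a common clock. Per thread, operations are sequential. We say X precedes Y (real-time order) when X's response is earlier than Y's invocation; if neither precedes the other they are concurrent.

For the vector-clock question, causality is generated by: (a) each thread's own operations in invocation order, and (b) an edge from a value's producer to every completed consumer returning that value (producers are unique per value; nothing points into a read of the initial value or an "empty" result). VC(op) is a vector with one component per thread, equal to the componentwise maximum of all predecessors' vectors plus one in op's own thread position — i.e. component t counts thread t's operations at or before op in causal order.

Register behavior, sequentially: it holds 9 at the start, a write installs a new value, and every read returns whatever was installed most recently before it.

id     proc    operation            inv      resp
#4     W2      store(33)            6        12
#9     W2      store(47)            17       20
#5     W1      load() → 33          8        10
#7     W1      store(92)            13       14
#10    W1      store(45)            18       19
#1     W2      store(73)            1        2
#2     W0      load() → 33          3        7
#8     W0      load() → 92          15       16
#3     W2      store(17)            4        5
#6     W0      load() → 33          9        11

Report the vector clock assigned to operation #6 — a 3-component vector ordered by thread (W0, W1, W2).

(2, 0, 3)

#1 (invocation 1): nothing precedes it; W2's component alone gives (0, 0, 1)
from VC(#1)=(0, 0, 1), #3 (invoked 4) maxes components and bumps W2 → (0, 0, 2)
from VC(#3)=(0, 0, 2), #4 (invoked 6) maxes components and bumps W2 → (0, 0, 3)
from VC(#4)=(0, 0, 3), #9 (invoked 17) maxes components and bumps W2 → (0, 0, 4)
from VC(#4)=(0, 0, 3), #5 (invoked 8) maxes components and bumps W1 → (0, 1, 3)
from VC(#4)=(0, 0, 3), #2 (invoked 3) maxes components and bumps W0 → (1, 0, 3)
from VC(#5)=(0, 1, 3), #7 (invoked 13) maxes components and bumps W1 → (0, 2, 3)
from VC(#2)=(1, 0, 3), VC(#4)=(0, 0, 3), #6 (invoked 9) maxes components and bumps W0 → (2, 0, 3)
from VC(#7)=(0, 2, 3), #10 (invoked 18) maxes components and bumps W1 → (0, 3, 3)
from VC(#6)=(2, 0, 3), VC(#7)=(0, 2, 3), #8 (invoked 15) maxes components and bumps W0 → (3, 2, 3)
target: VC(#6) = (2, 0, 3)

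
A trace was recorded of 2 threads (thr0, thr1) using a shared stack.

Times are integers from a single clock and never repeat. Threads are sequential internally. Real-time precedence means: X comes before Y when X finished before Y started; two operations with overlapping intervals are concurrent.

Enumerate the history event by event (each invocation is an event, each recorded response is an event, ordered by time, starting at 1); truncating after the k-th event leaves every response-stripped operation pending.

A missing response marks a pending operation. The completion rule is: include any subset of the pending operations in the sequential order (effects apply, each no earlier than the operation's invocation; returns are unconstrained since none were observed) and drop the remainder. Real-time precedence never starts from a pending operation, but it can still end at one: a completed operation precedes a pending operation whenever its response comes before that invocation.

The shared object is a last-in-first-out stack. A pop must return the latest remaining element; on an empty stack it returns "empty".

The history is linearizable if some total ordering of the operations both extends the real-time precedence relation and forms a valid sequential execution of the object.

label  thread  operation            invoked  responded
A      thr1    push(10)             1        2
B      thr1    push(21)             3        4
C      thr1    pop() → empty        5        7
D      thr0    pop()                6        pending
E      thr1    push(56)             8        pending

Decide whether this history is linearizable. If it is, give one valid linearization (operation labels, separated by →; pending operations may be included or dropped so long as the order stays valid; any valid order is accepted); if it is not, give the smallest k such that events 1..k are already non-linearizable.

not linearizable — minimal violating prefix: 7 events

cut after 6 events: linearizable; cut after 7 events (C responds, time 7): not linearizable
the completed operations (3 total) allow one real-time order; the stack replay rejects it
no completion choice of the 1 pending operation (D) rescues it — every subset was tried
take A, B, C (pending dropped): step 3 already fails, because C pop() → empty cannot occur there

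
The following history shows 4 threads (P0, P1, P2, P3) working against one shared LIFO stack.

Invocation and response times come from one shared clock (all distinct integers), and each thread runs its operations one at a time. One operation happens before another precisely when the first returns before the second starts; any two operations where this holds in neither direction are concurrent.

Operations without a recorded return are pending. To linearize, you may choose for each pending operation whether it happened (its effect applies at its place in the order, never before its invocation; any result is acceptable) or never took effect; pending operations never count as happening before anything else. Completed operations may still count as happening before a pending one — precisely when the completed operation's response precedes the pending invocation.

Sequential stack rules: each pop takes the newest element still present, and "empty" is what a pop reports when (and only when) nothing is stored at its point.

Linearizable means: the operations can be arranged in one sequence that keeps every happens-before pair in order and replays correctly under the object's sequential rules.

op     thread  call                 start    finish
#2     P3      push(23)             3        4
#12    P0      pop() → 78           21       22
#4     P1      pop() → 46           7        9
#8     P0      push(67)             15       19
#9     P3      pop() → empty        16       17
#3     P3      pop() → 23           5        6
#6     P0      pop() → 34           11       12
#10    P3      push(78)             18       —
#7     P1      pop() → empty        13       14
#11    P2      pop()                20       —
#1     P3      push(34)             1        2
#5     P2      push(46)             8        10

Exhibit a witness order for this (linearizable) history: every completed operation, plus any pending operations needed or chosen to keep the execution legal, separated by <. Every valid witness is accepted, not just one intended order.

#1 < #2 < #3 < #5 < #4 < #6 < #7 < #9 < #8 < #10 < #12

1. #1 push(34), leaving stack <34>
2. #2 push(23), leaving stack <34,23>
3. #3 pop() → 23, leaving stack <34>
4. #5 push(46), leaving stack <34,46>
5. #4 pop() → 46, leaving stack <34>
6. #6 pop() → 34, leaving stack <>
7. #7 pop() → empty, leaving stack <>
8. #9 pop() → empty, leaving stack <>
9. #8 push(67), leaving stack <67>
10. #10 push(78) (pending, included), leaving stack <67,78>
11. #12 pop() → 78, leaving stack <67>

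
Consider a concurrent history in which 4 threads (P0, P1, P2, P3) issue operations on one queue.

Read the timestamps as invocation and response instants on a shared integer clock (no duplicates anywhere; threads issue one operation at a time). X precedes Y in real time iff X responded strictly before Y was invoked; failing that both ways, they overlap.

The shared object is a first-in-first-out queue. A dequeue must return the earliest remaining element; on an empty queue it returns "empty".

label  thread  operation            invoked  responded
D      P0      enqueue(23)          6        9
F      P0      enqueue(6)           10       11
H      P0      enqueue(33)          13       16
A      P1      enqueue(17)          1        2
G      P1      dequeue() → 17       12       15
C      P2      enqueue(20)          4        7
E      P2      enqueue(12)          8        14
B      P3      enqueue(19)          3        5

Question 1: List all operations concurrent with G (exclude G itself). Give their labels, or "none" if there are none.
overlap test against G [12,15]: concurrent iff the interval meets 12..15
A [1,2]: before
B [3,5]: before
C [4,7]: before
D [6,9]: before
E [8,14]: concurrent
F [10,11]: before
H [13,16]: concurrent

E, H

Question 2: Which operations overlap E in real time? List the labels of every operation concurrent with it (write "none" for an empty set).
E spans [8,14]: anything still running between times 8 and 14 counts as concurrent
A [1,2]: before
B [3,5]: before
C [4,7]: before
D [6,9]: concurrent
F [10,11]: concurrent
G [12,15]: concurrent
H [13,16]: concurrent

D, F, G, H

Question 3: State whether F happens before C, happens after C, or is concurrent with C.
F spans [10,11], C spans [4,7]
resp(C)=7 < inv(F)=10

after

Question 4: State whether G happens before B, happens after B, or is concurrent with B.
G spans [12,15], B spans [3,5]
resp(B)=5 < inv(G)=12

after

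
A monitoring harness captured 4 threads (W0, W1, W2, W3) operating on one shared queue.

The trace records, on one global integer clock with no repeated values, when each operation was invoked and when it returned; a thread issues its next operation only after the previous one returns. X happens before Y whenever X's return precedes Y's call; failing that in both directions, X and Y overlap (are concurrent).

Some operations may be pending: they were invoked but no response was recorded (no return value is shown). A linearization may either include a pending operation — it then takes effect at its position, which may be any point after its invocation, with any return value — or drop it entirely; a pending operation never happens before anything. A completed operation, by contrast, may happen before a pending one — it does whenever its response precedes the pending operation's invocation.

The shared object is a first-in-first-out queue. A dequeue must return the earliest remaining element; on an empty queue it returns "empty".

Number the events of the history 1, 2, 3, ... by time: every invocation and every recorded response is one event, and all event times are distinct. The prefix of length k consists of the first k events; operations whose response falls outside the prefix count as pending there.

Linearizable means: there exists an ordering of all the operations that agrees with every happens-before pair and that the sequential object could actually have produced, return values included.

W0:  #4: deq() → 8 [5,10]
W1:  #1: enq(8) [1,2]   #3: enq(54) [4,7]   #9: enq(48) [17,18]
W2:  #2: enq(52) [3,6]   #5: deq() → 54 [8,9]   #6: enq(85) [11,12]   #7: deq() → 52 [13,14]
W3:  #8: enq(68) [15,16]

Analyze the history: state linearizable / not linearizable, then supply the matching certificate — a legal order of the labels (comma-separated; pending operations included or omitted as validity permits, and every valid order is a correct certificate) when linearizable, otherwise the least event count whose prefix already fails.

linearizable — witness: #1, #3, #2, #4, #5, #6, #7, #8, #9

after step 1 (#1 enq(8)): queue <8>
after step 2 (#3 enq(54)): queue <8,54>
after step 3 (#2 enq(52)): queue <8,54,52>
after step 4 (#4 deq() → 8): queue <54,52>
after step 5 (#5 deq() → 54): queue <52>
after step 6 (#6 enq(85)): queue <52,85>
after step 7 (#7 deq() → 52): queue <85>
after step 8 (#8 enq(68)): queue <85,68>
after step 9 (#9 enq(48)): queue <85,68,48>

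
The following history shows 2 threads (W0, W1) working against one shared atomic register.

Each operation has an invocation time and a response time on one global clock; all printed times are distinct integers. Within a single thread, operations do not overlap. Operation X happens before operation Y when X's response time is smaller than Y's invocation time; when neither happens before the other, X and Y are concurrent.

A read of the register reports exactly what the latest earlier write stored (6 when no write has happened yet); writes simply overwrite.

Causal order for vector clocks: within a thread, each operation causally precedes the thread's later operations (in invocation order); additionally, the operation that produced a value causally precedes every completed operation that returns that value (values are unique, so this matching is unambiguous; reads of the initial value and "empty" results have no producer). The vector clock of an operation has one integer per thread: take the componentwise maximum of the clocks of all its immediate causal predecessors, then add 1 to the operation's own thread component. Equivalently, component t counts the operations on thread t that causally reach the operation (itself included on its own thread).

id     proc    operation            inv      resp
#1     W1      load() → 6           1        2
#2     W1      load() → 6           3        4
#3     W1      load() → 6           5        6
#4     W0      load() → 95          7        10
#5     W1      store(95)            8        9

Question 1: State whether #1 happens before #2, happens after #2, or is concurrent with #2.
before

#1 spans [1,2], #2 spans [3,4]
resp(#1)=2 < inv(#2)=3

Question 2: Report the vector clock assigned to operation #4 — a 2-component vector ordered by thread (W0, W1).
(1, 4)

invoked at 1, #1 has no predecessors; its own W1 bump gives (0, 1)
#2, invoked 3, takes VC(#1)=(0, 1) under max, adds 1 for W1 → (0, 2)
#3, invoked 5, takes VC(#2)=(0, 2) under max, adds 1 for W1 → (0, 3)
#5, invoked 8, takes VC(#3)=(0, 3) under max, adds 1 for W1 → (0, 4)
#4, invoked 7, takes VC(#5)=(0, 4) under max, adds 1 for W0 → (1, 4)
target: VC(#4) = (1, 4)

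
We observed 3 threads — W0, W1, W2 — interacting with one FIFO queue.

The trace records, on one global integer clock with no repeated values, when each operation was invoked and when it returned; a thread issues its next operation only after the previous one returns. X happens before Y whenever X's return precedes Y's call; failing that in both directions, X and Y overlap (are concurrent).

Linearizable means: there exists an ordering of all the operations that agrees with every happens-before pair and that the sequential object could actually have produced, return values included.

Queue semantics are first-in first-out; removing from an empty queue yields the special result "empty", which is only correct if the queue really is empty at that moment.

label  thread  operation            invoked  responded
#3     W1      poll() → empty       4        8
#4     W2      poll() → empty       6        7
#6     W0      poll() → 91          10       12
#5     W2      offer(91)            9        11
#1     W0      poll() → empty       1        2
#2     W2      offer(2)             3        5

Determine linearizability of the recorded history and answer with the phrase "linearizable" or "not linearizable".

the violation lands at event 8, #3's response at time 8: events 1..7 linearize, events 1..8 do not
every one of the 3 real-time-consistent orders over 4 completed FIFO queue ops fails the sequential spec
one such order, #1, #2, #3, #4, breaks at step 3 where #3 poll() → empty is illegal
one such order, #1, #2, #4, #3, breaks at step 3 where #4 poll() → empty is illegal

not linearizable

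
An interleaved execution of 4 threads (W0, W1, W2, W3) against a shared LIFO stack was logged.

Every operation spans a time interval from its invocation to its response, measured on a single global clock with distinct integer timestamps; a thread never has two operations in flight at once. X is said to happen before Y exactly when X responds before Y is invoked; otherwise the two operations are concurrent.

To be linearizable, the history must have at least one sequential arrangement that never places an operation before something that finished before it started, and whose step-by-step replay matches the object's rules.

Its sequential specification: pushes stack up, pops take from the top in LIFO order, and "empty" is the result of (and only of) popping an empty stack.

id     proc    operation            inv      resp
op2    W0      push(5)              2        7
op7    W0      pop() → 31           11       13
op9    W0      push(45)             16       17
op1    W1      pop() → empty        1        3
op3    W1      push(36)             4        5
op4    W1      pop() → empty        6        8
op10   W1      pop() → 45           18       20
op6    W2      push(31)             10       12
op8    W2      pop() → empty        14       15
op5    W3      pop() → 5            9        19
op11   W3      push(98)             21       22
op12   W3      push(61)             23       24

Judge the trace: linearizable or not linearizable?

not linearizable

the violation lands at event 8, op4's response at time 8: events 1..7 linearize, events 1..8 do not
real-time-consistent orders of the 4 completed operations: 4 — all fail the LIFO stack replay
for example op1, op2, op3, op4 fails at step 4: op4 pop() → empty is not legal there
for example op1, op3, op2, op4 fails at step 4: op4 pop() → empty is not legal there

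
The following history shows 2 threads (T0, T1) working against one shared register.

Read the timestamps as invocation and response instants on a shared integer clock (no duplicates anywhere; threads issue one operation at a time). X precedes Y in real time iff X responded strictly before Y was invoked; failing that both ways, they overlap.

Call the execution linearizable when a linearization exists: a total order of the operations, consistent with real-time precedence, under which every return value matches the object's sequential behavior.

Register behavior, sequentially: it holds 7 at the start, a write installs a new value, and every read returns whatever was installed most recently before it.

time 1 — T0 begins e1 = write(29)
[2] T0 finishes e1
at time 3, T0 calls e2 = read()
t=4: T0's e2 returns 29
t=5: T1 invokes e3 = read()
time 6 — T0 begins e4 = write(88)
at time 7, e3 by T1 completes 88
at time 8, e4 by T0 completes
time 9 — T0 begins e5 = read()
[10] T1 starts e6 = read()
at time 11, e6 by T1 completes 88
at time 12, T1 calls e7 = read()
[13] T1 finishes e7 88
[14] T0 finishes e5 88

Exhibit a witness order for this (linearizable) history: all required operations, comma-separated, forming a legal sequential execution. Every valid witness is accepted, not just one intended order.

step 1: e1 write(29) — value 29
step 2: e2 read() → 29 — value 29
step 3: e4 write(88) — value 88
step 4: e3 read() → 88 — value 88
step 5: e5 read() → 88 — value 88
step 6: e6 read() → 88 — value 88
step 7: e7 read() → 88 — value 88

e1, e2, e4, e3, e5, e6, e7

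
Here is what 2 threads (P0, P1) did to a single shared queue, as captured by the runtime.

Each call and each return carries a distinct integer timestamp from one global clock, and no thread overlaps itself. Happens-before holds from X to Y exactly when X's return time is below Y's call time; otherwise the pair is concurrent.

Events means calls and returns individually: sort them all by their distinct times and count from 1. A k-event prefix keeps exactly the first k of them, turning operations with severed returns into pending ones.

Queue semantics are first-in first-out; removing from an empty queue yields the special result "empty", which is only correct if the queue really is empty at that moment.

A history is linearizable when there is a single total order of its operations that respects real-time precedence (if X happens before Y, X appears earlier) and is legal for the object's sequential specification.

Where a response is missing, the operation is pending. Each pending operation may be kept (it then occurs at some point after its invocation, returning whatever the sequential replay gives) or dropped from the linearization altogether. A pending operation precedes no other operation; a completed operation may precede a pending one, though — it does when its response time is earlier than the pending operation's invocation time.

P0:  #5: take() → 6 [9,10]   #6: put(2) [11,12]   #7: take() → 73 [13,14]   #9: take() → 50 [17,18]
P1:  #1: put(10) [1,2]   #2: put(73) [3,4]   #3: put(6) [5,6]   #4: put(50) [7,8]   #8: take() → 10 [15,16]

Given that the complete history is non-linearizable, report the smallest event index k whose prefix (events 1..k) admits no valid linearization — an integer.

10

one valid order for events 1..9 is #1, #2, #3, #4:
1. #1 put(10), leaving queue <10>
2. #2 put(73), leaving queue <10,73>
3. #3 put(6), leaving queue <10,73,6>
4. #4 put(50), leaving queue <10,73,6,50>
event 10 — #5's response, time 10 — after it, nothing linearizes
e.g. #1, #2, #3, #4, #5: illegal at step 5, since #5 take() → 6 cannot apply there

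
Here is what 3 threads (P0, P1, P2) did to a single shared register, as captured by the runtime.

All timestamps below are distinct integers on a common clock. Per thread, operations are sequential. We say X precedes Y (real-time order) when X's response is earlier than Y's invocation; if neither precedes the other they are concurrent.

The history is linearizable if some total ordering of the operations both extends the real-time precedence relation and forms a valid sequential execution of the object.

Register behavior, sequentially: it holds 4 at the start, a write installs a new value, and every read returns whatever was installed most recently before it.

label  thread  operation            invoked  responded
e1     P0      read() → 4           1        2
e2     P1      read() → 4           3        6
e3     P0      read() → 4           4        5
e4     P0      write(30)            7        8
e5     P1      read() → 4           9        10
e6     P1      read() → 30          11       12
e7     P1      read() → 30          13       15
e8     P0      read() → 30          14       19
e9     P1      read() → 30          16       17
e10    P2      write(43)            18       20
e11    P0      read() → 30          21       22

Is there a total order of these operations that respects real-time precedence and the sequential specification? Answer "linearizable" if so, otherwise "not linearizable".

not linearizable

cut after 9 events: linearizable; cut after 10 events (e5 responds, time 10): not linearizable
real-time-consistent orders of the 5 completed operations: 2 — all fail the register replay
sample order e1, e2, e3, e4, e5 stalls at step 5 — e5 read() → 4 has no legal effect
sample order e1, e3, e2, e4, e5 stalls at step 5 — e5 read() → 4 has no legal effect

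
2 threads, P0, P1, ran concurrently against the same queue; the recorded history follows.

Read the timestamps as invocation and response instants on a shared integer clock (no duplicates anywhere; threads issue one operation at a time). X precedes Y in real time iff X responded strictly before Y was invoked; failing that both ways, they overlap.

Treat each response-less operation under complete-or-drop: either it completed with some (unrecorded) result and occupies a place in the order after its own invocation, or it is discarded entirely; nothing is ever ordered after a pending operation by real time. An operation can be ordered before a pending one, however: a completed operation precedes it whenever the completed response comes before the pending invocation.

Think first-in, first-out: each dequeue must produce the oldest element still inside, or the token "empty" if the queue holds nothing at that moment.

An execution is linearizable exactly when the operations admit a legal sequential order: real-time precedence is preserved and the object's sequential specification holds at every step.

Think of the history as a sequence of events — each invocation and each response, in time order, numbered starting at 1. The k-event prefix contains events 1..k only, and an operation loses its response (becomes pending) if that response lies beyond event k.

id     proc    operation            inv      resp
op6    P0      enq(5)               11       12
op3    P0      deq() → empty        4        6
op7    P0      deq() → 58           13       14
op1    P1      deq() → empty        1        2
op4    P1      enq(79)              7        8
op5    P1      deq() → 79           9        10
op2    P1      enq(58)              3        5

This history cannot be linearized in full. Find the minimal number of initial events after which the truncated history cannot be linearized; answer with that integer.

events 1..9 are linearizable; a witness order is op1, op3, op2, op4:
step 1: op1 deq() → empty — queue <>
step 2: op3 deq() → empty — queue <>
step 3: op2 enq(58) — queue <58>
step 4: op4 enq(79) — queue <58,79>
event 10 — op5's response, time 10 — after it, nothing linearizes
e.g. op1, op2, op3, op4, op5: illegal at step 3, since op3 deq() → empty cannot apply there
e.g. op1, op3, op2, op4, op5: illegal at step 5, since op5 deq() → 79 cannot apply there

10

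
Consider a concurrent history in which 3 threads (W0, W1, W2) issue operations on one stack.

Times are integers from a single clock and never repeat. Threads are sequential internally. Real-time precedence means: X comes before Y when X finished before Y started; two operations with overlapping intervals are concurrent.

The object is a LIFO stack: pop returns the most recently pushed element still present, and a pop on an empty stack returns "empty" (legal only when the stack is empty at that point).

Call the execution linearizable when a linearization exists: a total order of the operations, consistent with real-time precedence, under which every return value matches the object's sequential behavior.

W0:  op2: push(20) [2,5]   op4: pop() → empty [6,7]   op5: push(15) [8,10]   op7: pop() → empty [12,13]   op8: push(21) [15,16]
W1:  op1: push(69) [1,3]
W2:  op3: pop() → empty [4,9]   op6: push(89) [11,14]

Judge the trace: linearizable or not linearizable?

not linearizable

already the first 7 events (up to op4's response at time 7) admit no linearization; the first 6 still do
all 2 real-time-respecting orders fail — 3 completed stack operations, no legal replay
no escape via the 1 pending operation (op3): every completion choice fails
take op1, op2, op4 (pending dropped): step 3 already fails, because op4 pop() → empty cannot occur there
take op2, op1, op4 (pending dropped): step 3 already fails, because op4 pop() → empty cannot occur there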